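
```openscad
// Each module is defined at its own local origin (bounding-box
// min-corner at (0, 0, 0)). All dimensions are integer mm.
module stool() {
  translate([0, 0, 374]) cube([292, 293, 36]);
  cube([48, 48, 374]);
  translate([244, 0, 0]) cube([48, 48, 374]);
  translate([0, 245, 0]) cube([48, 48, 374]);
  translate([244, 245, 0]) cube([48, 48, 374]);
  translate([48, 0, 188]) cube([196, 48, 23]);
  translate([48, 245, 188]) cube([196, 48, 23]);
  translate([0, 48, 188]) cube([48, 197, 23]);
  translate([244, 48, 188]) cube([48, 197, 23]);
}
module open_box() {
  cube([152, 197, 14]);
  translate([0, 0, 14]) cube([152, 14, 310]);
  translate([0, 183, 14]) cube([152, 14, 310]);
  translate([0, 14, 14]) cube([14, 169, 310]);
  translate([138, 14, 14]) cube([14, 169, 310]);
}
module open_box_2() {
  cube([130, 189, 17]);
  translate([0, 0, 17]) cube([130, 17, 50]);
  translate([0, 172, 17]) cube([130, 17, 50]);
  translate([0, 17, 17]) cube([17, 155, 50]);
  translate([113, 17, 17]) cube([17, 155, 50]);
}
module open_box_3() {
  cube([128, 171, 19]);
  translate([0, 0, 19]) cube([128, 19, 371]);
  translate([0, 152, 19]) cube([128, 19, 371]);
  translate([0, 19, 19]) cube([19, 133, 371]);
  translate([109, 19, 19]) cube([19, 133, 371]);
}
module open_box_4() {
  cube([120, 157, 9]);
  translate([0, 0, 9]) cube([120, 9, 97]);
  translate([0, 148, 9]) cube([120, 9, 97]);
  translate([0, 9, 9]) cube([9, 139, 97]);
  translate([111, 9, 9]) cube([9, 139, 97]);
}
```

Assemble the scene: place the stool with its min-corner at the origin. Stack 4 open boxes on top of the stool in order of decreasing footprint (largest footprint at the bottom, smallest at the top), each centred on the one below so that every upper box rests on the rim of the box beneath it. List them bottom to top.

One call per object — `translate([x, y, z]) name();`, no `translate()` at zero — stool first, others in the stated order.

stool();
translate([70, 48, 410]) open_box();
translate([81, 52, 734]) open_box_2();
translate([82, 61, 801]) open_box_3();
translate([86, 68, 1191]) open_box_4();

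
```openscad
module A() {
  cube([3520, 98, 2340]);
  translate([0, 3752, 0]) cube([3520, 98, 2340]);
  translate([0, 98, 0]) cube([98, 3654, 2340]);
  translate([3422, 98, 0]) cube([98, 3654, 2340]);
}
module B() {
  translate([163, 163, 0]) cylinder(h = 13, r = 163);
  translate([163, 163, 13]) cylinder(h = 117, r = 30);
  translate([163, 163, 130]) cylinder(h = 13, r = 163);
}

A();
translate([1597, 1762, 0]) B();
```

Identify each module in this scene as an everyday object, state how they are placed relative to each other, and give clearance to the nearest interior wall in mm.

Clearances: x = 1499, y = 1664; minimum 1499 mm.

A is a house frame. B is a spool. The spool sits inside the house frame, centred. The clearance to the nearest interior wall is 1499 mm.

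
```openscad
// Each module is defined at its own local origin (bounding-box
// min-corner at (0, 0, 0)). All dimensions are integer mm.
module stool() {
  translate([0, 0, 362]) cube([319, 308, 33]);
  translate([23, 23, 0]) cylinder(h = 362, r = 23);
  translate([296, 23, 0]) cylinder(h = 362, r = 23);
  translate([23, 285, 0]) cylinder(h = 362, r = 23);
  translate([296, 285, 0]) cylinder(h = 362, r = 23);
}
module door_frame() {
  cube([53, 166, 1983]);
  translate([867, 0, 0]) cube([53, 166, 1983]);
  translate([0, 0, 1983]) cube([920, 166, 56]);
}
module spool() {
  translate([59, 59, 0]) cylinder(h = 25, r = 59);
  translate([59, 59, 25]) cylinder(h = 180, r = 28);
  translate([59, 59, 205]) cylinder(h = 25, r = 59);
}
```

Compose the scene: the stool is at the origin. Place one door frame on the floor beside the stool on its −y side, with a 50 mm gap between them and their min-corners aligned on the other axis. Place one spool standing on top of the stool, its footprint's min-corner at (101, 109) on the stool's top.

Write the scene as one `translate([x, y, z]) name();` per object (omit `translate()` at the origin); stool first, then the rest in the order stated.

stool();
translate([0, -216, 0]) door_frame();
translate([101, 109, 395]) spool();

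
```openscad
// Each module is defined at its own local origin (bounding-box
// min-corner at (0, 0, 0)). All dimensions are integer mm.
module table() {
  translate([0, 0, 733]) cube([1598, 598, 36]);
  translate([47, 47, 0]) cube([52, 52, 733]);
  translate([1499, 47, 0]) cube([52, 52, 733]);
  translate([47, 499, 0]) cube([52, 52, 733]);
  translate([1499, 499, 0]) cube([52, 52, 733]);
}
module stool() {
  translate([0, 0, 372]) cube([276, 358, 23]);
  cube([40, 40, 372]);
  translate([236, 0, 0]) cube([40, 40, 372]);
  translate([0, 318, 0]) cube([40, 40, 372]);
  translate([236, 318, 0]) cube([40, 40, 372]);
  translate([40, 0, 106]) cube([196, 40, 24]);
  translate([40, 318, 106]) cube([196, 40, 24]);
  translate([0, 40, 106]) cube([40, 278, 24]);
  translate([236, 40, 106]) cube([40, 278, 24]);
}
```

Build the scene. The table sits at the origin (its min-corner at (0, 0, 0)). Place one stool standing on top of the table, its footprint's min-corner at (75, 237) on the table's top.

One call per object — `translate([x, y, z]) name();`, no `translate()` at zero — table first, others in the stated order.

table();
translate([75, 237, 769]) stool();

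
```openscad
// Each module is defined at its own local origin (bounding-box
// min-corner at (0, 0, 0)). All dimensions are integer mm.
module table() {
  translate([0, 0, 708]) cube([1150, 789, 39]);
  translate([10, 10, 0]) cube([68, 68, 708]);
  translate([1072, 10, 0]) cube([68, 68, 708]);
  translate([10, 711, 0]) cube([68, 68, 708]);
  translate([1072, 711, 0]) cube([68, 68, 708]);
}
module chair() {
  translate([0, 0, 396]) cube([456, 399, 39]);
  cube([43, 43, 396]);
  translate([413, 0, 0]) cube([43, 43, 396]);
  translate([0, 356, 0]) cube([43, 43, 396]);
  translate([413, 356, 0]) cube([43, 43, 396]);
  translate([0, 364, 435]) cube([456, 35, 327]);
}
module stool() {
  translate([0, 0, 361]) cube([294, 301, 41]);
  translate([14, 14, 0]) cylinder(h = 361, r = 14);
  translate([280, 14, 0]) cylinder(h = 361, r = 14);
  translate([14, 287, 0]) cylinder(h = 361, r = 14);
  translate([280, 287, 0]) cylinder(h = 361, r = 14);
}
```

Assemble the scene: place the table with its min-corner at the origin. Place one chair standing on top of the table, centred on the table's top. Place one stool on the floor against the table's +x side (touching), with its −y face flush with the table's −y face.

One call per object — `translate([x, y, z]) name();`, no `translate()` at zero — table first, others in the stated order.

table();
translate([347, 195, 747]) chair();
translate([1150, 0, 0]) stool();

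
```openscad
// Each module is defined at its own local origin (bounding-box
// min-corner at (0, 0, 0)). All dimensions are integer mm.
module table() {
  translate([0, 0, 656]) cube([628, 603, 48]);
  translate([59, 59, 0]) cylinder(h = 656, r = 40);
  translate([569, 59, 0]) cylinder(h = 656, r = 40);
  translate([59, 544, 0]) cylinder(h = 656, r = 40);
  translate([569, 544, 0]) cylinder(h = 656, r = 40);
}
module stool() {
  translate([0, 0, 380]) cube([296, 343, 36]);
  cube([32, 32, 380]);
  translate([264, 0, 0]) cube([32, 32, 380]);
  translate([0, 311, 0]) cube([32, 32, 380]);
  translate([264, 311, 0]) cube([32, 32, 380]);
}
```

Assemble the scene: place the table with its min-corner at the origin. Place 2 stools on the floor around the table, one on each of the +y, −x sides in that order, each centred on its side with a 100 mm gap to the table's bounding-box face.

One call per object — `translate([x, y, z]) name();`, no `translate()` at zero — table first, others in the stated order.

table();
translate([166, 703, 0]) stool();
translate([-396, 130, 0]) stool();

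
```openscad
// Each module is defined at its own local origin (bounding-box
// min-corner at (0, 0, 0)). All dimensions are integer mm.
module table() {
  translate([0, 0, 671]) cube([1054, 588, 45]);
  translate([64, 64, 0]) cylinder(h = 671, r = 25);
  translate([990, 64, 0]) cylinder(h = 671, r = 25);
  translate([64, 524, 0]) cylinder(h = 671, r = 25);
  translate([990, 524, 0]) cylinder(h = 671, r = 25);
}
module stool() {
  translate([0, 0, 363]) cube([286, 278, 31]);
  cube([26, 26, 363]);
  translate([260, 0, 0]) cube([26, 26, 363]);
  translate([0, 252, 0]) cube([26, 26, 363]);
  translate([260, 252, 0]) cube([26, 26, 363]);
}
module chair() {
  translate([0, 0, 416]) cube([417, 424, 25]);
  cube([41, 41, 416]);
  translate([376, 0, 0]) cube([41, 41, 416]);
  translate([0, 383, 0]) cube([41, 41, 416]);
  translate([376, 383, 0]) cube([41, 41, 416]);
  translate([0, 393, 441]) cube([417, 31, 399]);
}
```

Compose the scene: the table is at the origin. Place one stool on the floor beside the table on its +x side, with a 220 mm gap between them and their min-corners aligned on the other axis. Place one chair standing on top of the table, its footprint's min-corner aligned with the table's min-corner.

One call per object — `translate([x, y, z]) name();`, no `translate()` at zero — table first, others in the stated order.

table();
translate([1274, 0, 0]) stool();
translate([0, 0, 716]) chair();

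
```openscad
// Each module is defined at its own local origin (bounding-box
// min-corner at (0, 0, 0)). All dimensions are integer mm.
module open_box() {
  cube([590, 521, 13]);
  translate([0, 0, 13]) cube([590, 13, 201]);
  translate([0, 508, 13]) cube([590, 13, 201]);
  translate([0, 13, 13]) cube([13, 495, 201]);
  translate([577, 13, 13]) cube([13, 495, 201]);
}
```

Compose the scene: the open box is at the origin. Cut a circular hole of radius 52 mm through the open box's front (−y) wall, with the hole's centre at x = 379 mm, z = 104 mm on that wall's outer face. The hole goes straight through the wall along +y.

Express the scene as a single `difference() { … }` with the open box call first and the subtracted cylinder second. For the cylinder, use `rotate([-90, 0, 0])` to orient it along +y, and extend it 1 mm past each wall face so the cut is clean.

difference() {
  open_box();
  translate([379, -1, 104]) rotate([-90, 0, 0]) cylinder(h = 15, r = 52);
}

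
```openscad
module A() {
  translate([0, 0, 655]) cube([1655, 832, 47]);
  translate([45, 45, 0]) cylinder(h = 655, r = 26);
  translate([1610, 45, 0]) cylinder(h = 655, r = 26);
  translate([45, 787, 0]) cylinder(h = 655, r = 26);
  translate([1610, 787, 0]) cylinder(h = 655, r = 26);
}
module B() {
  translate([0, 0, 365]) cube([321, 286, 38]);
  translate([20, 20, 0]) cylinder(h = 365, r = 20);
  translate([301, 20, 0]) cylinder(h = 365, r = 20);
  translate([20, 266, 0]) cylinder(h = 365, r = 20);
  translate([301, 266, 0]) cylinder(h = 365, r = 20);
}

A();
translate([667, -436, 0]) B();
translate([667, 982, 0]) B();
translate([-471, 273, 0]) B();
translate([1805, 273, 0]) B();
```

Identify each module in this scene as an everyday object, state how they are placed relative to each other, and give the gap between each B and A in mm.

Each stool's nearest face is 150 mm from the table's bounding box.

A is a table. B is a stool. Four stools sit around the table at the −y, +y, −x, +x sides. The gap between each stool and the table is 150 mm.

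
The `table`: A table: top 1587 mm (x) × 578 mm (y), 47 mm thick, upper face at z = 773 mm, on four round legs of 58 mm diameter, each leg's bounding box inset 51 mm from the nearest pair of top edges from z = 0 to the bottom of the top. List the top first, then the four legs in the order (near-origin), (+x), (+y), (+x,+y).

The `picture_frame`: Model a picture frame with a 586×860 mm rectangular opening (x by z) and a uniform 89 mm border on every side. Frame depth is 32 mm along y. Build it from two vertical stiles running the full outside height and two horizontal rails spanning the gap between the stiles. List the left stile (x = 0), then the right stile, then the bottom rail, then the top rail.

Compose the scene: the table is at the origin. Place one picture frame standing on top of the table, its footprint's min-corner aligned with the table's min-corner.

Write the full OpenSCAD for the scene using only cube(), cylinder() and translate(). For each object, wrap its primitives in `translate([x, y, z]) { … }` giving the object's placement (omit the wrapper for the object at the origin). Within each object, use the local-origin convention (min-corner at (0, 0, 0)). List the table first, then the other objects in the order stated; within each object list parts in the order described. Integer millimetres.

translate([0, 0, 726]) cube([1587, 578, 47]);
translate([80, 80, 0]) cylinder(h = 726, r = 29);
translate([1507, 80, 0]) cylinder(h = 726, r = 29);
translate([80, 498, 0]) cylinder(h = 726, r = 29);
translate([1507, 498, 0]) cylinder(h = 726, r = 29);
translate([0, 0, 773]) {
  cube([89, 32, 1038]);
  translate([675, 0, 0]) cube([89, 32, 1038]);
  translate([89, 0, 0]) cube([586, 32, 89]);
  translate([89, 0, 949]) cube([586, 32, 89]);
}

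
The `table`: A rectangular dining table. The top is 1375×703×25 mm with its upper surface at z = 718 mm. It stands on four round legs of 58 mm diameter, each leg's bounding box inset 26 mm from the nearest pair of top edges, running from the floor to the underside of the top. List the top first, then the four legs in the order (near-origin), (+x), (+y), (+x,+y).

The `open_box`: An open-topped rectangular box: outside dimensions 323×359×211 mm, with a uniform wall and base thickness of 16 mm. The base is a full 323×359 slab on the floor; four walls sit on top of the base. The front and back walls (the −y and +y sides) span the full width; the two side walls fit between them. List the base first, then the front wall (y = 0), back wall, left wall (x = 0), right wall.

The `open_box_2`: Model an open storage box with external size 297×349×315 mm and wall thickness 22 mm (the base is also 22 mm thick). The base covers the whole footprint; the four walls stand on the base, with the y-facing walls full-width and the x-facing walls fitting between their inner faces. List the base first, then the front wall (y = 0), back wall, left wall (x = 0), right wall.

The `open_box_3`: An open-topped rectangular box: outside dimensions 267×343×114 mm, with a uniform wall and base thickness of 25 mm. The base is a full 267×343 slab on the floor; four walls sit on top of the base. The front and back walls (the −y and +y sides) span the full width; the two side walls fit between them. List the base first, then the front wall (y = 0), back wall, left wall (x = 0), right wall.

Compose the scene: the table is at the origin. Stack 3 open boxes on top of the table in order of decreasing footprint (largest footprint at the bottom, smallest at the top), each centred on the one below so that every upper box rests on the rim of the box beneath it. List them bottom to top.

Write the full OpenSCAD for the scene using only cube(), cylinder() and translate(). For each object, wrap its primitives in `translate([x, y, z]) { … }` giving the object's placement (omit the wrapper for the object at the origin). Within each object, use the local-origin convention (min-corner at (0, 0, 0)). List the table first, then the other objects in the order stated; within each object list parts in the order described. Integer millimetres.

translate([0, 0, 693]) cube([1375, 703, 25]);
translate([55, 55, 0]) cylinder(h = 693, r = 29);
translate([1320, 55, 0]) cylinder(h = 693, r = 29);
translate([55, 648, 0]) cylinder(h = 693, r = 29);
translate([1320, 648, 0]) cylinder(h = 693, r = 29);
translate([526, 172, 718]) {
  cube([323, 359, 16]);
  translate([0, 0, 16]) cube([323, 16, 195]);
  translate([0, 343, 16]) cube([323, 16, 195]);
  translate([0, 16, 16]) cube([16, 327, 195]);
  translate([307, 16, 16]) cube([16, 327, 195]);
}
translate([539, 177, 929]) {
  cube([297, 349, 22]);
  translate([0, 0, 22]) cube([297, 22, 293]);
  translate([0, 327, 22]) cube([297, 22, 293]);
  translate([0, 22, 22]) cube([22, 305, 293]);
  translate([275, 22, 22]) cube([22, 305, 293]);
}
translate([554, 180, 1244]) {
  cube([267, 343, 25]);
  translate([0, 0, 25]) cube([267, 25, 89]);
  translate([0, 318, 25]) cube([267, 25, 89]);
  translate([0, 25, 25]) cube([25, 293, 89]);
  translate([242, 25, 25]) cube([25, 293, 89]);
}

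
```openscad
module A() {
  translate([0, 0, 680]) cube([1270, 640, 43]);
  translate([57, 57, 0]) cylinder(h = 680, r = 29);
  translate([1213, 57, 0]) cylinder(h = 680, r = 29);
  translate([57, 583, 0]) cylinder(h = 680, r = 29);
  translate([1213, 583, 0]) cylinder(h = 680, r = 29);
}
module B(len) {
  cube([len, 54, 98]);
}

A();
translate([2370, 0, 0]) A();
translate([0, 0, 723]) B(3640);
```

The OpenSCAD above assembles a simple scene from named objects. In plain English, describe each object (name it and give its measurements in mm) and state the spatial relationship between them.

A is a table with a 1270×640 mm rectangular top, 43 mm thick, top surface at z = 723 mm, supported by four round legs of 58 mm diameter, each leg's bounding box inset 28 mm from the nearest pair of top edges, running from the floor.

B is a rectangular beam 3640 mm long (x), 54 mm deep (y), 98 mm thick (z).

The beam spans the tops of two tables placed 1100 mm apart, resting at z = 723 mm.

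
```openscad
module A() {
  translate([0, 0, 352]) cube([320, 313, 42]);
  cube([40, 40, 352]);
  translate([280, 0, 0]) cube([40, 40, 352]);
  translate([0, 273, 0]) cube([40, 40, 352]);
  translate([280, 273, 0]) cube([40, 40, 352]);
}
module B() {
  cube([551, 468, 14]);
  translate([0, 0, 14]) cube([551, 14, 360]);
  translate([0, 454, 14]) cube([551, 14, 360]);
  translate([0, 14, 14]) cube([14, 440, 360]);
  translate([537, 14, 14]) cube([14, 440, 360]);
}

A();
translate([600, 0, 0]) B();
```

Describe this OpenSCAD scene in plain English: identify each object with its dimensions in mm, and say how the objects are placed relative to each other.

A is a four-legged stool. The seat is a 320×313×42 mm slab whose top surface is at z = 394 mm; four square legs, each 40×40 mm in cross-section, run from the floor (z = 0) to the underside of the seat, each flush with a corner of the seat.

B is an open-topped rectangular box: outside dimensions 551×468×374 mm, with a uniform wall and base thickness of 14 mm. The base is a full 551×468 slab on the floor; four walls sit on top of the base. The front and back walls (the −y and +y sides) span the full width; the two side walls fit between them.

The open box is on the floor beside the stool on its +x side.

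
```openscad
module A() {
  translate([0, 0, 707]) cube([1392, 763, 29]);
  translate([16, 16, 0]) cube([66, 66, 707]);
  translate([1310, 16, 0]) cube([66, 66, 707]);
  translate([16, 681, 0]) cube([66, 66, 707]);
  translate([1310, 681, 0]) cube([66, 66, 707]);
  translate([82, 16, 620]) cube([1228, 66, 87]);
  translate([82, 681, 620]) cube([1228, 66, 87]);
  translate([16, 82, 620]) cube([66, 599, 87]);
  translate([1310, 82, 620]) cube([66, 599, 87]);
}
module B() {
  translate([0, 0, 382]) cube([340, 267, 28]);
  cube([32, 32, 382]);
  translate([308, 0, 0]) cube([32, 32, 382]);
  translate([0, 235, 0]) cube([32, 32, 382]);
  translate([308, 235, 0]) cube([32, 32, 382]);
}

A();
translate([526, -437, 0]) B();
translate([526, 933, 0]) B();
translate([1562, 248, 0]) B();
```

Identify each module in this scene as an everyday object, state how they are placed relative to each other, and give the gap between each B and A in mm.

A is a table. B is a stool. Three stools sit around the table at the −y, +y, +x sides. The gap between each stool and the table is 170 mm.

Each stool's nearest face is 170 mm from the table's bounding box.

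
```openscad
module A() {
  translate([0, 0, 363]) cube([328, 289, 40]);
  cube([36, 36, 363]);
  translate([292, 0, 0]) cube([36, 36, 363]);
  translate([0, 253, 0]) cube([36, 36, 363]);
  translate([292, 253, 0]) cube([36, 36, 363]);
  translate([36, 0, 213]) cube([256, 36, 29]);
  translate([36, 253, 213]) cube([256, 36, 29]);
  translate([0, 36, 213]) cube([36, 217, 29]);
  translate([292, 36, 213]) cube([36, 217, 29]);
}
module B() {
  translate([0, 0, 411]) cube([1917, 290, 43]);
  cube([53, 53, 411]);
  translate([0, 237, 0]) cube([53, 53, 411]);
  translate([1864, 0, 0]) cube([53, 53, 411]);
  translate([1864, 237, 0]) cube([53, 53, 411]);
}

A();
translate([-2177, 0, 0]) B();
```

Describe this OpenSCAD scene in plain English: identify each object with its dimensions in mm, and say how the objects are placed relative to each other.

A is a four-legged stool. The seat is 328×289 mm, 40 mm thick, top at z = 403 mm. It stands on four square legs, each 36×36 mm in cross-section, from z = 0 to the seat underside, each flush with a corner of the seat. Four stretchers, 36 mm wide and 29 mm tall, connect adjacent legs with their undersides at z = 213 mm, each running between the inner faces of the legs it joins and aligned with the legs' outer faces on the other axis.

B is a long wooden bench with a 1917 mm (x) × 290 mm (y) seat, 43 mm thick, its top surface 454 mm above the floor. Four 53 mm square legs at the seat corners, flush with the edges, run from z = 0 to the seat underside.

The bench is on the floor beside the stool on its −x side.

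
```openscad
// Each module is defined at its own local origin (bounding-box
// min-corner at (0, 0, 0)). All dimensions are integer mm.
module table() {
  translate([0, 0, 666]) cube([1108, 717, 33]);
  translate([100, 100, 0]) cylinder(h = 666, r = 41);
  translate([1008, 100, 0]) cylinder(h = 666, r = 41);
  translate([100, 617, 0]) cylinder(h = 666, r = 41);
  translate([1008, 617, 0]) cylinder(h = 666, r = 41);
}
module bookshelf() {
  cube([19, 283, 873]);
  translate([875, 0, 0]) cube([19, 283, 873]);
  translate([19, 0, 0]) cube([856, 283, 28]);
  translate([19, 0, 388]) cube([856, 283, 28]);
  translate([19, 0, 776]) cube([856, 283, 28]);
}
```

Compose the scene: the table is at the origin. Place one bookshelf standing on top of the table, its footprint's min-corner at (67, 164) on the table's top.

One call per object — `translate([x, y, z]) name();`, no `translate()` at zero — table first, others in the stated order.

table();
translate([67, 164, 699]) bookshelf();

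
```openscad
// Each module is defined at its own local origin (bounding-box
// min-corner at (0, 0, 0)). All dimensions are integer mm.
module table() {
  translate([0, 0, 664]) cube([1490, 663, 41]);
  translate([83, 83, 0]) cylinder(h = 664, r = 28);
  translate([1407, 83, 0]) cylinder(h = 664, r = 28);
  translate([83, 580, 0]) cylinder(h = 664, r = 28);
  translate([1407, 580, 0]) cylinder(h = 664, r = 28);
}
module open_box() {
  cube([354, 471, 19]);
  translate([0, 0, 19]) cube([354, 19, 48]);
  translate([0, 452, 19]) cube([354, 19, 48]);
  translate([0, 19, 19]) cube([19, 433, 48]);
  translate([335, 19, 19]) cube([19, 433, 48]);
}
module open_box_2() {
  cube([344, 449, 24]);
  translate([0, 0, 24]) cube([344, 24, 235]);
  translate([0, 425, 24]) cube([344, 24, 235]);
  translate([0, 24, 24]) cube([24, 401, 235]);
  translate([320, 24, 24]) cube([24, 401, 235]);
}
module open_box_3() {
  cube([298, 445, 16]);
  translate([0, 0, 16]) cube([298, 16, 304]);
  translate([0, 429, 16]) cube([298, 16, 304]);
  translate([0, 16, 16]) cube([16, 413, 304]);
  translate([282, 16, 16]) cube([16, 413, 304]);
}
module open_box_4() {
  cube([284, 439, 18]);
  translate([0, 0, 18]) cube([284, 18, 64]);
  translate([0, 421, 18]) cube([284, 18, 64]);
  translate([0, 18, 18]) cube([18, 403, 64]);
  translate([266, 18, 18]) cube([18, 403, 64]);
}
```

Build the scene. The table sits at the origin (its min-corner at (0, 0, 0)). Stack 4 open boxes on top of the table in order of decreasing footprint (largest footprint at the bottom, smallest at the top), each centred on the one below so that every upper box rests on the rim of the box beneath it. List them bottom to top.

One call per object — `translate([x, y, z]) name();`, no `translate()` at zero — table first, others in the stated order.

table();
translate([568, 96, 705]) open_box();
translate([573, 107, 772]) open_box_2();
translate([596, 109, 1031]) open_box_3();
translate([603, 112, 1351]) open_box_4();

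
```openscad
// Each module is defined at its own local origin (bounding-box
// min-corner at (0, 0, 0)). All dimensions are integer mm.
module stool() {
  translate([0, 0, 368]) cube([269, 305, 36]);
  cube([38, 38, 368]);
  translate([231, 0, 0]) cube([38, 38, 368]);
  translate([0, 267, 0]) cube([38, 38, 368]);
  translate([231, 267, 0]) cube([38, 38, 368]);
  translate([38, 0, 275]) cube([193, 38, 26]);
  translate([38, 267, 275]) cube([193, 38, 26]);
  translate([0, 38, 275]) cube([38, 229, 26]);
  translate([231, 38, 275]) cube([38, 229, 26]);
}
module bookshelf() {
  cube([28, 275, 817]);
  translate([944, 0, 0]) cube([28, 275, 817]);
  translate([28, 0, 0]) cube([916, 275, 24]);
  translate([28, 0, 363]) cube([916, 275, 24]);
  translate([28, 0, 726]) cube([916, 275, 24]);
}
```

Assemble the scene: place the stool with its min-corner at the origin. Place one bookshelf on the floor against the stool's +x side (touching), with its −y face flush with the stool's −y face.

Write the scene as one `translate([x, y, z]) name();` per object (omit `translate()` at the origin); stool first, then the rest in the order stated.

stool();
translate([269, 0, 0]) bookshelf();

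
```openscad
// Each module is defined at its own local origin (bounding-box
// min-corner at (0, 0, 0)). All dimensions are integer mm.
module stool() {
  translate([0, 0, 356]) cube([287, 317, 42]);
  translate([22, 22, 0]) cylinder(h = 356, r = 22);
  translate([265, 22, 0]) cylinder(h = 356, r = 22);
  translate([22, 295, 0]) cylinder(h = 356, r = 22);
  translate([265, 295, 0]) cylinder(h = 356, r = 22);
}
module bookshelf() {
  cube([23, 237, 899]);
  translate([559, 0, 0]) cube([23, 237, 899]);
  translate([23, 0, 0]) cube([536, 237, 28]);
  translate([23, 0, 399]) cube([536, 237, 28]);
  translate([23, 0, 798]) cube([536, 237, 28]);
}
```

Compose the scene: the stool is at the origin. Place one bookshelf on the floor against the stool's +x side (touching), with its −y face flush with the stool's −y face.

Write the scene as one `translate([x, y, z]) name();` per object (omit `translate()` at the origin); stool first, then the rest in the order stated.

stool();
translate([287, 0, 0]) bookshelf();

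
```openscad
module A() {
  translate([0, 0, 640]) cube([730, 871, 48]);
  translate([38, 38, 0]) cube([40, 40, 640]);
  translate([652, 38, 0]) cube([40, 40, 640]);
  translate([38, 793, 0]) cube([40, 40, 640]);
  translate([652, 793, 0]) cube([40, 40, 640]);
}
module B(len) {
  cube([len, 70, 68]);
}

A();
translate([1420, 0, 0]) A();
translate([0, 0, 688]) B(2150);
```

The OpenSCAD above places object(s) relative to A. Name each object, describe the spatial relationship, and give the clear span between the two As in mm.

Second table starts at x = 1420; first ends at x = 730; clear span = 1420 − 730 = 690 mm.

A is a table. B is a beam. A beam spans the tops of two tables. The clear span between the two tables is 690 mm.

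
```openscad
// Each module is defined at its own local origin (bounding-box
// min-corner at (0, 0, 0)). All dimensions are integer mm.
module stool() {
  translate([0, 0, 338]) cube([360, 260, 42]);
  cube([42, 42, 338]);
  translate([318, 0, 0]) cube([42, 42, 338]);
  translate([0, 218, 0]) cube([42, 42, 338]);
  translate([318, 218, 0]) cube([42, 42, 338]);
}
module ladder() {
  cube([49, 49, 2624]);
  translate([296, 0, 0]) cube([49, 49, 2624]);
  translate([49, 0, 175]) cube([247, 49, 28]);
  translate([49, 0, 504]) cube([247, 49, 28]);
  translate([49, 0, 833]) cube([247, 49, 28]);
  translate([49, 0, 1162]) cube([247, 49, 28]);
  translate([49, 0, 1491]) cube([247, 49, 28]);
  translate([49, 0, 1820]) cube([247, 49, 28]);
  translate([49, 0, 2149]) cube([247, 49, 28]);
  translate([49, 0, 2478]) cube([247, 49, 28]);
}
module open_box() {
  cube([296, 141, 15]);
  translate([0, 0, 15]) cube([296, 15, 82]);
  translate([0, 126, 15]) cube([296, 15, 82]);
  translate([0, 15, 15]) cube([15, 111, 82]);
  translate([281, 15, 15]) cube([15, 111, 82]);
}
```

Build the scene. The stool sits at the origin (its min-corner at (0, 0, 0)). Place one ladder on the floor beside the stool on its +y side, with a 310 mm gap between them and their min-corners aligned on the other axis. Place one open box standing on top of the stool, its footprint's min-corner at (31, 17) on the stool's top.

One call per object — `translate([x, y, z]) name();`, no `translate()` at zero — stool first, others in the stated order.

stool();
translate([0, 570, 0]) ladder();
translate([31, 17, 380]) open_box();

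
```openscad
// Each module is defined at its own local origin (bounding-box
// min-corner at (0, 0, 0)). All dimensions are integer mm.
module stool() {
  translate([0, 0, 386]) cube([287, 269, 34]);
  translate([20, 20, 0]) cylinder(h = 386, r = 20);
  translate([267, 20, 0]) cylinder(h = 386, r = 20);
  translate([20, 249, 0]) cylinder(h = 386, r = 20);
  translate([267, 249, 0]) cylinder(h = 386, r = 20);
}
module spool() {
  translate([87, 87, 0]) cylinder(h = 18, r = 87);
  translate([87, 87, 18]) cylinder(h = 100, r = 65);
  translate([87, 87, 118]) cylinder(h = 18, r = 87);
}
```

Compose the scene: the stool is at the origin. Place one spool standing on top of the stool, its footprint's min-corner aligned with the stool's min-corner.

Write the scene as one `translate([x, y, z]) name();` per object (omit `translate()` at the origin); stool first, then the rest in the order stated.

stool();
translate([0, 0, 420]) spool();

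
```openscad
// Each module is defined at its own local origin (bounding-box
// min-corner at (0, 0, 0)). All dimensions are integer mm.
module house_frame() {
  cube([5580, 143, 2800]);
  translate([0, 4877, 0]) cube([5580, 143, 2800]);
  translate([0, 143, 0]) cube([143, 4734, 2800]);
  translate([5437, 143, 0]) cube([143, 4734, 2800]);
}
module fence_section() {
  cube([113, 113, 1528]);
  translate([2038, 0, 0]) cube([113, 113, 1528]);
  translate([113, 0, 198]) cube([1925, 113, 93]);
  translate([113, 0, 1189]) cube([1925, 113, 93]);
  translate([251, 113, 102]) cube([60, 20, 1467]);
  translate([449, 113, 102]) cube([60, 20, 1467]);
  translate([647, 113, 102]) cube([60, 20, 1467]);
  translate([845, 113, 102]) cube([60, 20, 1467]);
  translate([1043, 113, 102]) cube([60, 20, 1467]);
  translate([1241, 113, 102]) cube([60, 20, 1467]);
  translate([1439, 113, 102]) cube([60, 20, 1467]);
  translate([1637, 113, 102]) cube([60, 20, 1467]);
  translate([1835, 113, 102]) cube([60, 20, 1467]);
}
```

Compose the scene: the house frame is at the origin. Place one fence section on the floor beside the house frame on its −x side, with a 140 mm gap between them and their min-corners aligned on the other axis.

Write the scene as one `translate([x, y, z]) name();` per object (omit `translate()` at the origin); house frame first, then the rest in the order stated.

house_frame();
translate([-2291, 0, 0]) fence_section();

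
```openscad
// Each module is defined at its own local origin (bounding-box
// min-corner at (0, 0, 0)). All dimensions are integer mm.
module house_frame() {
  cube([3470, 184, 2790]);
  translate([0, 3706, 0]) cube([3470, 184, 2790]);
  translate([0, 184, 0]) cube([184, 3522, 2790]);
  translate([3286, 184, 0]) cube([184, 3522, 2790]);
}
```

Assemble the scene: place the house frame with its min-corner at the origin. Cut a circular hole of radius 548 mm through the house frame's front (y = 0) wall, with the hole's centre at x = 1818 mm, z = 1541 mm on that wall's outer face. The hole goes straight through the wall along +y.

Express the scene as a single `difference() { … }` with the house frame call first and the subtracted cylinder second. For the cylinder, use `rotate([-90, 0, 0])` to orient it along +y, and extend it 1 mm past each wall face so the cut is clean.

difference() {
  house_frame();
  translate([1818, -1, 1541]) rotate([-90, 0, 0]) cylinder(h = 186, r = 548);
}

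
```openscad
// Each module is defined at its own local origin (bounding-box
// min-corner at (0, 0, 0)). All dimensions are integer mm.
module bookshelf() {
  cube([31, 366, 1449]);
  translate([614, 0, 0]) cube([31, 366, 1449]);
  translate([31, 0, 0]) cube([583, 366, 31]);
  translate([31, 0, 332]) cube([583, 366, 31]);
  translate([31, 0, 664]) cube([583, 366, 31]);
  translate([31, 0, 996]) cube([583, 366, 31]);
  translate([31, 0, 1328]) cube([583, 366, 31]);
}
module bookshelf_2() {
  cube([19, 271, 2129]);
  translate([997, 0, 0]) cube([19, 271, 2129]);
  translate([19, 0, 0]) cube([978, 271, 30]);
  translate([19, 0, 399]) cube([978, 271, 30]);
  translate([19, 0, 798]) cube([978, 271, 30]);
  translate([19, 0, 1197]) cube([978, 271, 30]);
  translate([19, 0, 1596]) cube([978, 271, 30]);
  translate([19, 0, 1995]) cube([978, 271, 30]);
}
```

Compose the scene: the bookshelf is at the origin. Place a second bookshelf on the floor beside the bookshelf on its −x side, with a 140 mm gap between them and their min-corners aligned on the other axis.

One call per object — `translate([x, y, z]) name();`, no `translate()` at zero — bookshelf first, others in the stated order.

bookshelf();
translate([-1156, 0, 0]) bookshelf_2();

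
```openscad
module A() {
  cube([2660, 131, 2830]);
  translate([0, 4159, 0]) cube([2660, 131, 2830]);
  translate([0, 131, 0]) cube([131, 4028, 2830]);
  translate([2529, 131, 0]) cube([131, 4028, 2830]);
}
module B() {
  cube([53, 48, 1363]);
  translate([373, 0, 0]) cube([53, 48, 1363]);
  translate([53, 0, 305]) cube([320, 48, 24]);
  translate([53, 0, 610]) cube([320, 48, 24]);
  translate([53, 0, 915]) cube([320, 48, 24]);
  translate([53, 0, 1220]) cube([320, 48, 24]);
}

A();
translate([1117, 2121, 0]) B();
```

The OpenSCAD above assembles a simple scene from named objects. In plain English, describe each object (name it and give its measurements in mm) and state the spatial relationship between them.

A is a box-shaped house frame (walls only): outside footprint 2660×4290 mm, wall height 2830 mm, wall thickness 131 mm. The two y-facing walls run the full x-width; the two x-facing walls fit between the inner faces of the y-facing walls.

B is a straight ladder. Two 53×48 mm vertical rails, 1363 mm tall, stand 426 mm apart (outside-to-outside) with their front faces coplanar on the −y side. 4 rungs, each 48 mm deep and 24 mm tall, span between the inner faces of the rails, front faces flush with the rails. The lowest rung's underside is at z = 305 mm and rungs are spaced 305 mm apart (underside to underside).

The ladder sits inside the house frame, centred.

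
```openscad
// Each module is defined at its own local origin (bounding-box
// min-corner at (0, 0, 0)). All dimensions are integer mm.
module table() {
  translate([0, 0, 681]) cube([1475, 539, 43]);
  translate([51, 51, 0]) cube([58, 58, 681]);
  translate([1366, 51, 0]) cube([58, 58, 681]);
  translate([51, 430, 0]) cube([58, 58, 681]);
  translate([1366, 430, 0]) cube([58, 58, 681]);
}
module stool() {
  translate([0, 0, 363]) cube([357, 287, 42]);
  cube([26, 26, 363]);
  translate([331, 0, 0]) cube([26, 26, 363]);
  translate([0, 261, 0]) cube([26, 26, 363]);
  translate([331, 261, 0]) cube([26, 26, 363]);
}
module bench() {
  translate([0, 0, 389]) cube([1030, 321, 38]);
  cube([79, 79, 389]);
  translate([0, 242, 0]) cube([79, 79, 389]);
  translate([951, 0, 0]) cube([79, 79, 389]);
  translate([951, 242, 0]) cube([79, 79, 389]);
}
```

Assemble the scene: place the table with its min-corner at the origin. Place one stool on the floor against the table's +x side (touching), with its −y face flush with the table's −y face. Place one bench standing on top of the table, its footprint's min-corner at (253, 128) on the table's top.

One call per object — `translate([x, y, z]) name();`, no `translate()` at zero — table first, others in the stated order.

table();
translate([1475, 0, 0]) stool();
translate([253, 128, 724]) bench();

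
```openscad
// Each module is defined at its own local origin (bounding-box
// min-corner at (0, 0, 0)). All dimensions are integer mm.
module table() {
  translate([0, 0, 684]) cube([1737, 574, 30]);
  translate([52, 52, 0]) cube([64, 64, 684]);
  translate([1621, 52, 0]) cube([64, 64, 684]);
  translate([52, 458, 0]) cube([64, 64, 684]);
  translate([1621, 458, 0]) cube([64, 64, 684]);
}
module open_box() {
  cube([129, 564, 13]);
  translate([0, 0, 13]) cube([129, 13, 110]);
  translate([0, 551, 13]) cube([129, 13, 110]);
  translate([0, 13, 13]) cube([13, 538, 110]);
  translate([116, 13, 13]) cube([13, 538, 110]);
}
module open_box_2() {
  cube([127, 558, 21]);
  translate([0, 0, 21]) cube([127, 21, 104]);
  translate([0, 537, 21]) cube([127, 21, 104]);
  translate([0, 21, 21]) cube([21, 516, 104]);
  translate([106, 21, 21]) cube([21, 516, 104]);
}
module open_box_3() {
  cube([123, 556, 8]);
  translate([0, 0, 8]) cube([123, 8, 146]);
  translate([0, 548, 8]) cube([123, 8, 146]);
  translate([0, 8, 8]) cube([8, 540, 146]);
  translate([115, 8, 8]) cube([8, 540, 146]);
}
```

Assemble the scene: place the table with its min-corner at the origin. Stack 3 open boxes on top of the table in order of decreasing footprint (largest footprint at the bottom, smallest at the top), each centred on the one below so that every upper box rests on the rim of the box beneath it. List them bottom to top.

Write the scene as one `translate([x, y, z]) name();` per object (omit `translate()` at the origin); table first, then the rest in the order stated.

table();
translate([804, 5, 714]) open_box();
translate([805, 8, 837]) open_box_2();
translate([807, 9, 962]) open_box_3();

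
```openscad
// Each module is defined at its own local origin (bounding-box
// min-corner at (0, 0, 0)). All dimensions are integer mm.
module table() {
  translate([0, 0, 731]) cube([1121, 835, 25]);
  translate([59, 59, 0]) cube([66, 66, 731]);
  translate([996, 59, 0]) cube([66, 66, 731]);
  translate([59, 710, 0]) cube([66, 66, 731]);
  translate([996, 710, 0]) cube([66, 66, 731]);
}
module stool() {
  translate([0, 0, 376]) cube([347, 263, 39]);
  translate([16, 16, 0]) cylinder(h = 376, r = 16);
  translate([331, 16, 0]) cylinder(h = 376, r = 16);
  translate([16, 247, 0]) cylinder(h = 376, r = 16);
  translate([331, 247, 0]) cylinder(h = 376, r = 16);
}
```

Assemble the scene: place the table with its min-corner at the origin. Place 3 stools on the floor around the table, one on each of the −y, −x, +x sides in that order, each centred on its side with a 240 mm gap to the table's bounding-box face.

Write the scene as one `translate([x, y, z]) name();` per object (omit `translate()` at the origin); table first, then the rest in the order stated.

table();
translate([387, -503, 0]) stool();
translate([-587, 286, 0]) stool();
translate([1361, 286, 0]) stool();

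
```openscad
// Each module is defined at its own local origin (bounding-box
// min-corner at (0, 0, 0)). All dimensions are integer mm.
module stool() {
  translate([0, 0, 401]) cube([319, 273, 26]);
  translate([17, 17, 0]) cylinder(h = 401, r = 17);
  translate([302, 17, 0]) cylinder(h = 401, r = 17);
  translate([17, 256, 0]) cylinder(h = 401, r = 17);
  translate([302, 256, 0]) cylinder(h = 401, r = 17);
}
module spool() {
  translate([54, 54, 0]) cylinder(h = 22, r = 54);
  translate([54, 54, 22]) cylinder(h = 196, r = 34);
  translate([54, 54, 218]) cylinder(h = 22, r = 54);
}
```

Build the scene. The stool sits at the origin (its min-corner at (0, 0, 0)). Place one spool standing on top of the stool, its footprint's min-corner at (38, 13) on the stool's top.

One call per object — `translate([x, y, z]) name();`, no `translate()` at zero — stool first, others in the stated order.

stool();
translate([38, 13, 427]) spool();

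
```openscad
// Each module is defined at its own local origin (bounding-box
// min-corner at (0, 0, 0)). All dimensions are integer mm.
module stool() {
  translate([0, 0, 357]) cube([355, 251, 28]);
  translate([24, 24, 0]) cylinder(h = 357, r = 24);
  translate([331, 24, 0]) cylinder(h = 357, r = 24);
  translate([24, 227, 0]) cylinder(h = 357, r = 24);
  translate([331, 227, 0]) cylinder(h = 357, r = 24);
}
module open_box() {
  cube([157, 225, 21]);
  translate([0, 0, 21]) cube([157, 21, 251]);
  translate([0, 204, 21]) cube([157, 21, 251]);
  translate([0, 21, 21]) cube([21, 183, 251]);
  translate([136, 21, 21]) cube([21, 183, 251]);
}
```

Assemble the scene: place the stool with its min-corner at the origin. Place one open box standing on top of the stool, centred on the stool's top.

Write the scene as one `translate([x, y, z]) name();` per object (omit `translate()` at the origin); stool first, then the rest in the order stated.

stool();
translate([99, 13, 385]) open_box();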